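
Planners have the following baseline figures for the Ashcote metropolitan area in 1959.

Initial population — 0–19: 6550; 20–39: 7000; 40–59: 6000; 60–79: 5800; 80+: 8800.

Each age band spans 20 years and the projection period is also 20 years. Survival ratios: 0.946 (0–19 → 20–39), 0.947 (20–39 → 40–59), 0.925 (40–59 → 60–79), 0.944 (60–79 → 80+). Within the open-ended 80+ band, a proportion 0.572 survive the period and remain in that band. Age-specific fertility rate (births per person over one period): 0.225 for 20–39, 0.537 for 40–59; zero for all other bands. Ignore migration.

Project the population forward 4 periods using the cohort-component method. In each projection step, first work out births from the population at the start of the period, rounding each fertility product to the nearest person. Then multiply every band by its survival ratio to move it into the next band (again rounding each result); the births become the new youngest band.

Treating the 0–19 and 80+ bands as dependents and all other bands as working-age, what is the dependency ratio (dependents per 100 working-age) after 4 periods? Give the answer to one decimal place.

Let band 1 be 0–19 through band 5 = 80+.
After projecting period 1:
Births: 7000 × 0.225 = 1575 ; 6000 × 0.537 = 3222 — total 4797
Band 2: 6550 × 0.946 = 6196
Band 3: 7000 × 0.947 = 6629
Band 4: 6000 × 0.925 = 5550
Band 5: 5800 × 0.944 + 8800 × 0.572 = 5475 + 5034 = 10509
End of period: [4797, 6196, 6629, 5550, 10509]
After projecting period 2:
Births: 6196 × 0.225 = 1394 ; 6629 × 0.537 = 3560 — total 4954
Band 2: 4797 × 0.946 = 4538
Band 3: 6196 × 0.947 = 5868
Band 4: 6629 × 0.925 = 6132
Band 5: 5550 × 0.944 + 10509 × 0.572 = 5239 + 6011 = 11250
End of period: [4954, 4538, 5868, 6132, 11250]
After projecting period 3:
Births: 4538 × 0.225 = 1021 ; 5868 × 0.537 = 3151 — total 4172
Band 2: 4954 × 0.946 = 4686
Band 3: 4538 × 0.947 = 4297
Band 4: 5868 × 0.925 = 5428
Band 5: 6132 × 0.944 + 11250 × 0.572 = 5789 + 6435 = 12224
End of period: [4172, 4686, 4297, 5428, 12224]
After projecting period 4:
Births: 4686 × 0.225 = 1054 ; 4297 × 0.537 = 2307 — total 3361
Band 2: 4172 × 0.946 = 3947
Band 3: 4686 × 0.947 = 4438
Band 4: 4297 × 0.925 = 3975
Band 5: 5428 × 0.944 + 12224 × 0.572 = 5124 + 6992 = 12116
End of period: [3361, 3947, 4438, 3975, 12116]
Dependents (band 0–19 + band 80+) = 3361 + 12116 = 15477; working-age = 12360; ratio = 15477/12360 × 100 = 125.2

125.2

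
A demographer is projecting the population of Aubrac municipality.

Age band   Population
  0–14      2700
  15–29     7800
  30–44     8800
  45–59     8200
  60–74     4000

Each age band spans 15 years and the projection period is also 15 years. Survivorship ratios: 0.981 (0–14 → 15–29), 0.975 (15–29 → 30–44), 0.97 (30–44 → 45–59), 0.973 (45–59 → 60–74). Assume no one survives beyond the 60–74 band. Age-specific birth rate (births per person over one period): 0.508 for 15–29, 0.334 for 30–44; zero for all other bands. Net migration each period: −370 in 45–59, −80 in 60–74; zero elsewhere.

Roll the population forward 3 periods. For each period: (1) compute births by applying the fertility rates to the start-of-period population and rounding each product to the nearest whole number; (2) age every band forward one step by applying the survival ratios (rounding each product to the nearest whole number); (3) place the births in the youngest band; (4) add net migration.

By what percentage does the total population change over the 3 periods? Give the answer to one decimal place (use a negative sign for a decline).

After projecting period 1:
Births: 7800 * 0.508 = 3962, 8800 * 0.334 = 2939 — total 6901
15–29: 2700 * 0.981 = 2649
30–44: 7800 * 0.975 = 7605
45–59: 8800 * 0.97 = 8536
60–74: 8200 * 0.973 = 7979
Net migration: 45–59 − 370 → 8166; 60–74 − 80 → 7899
End of period: [6901, 2649, 7605, 8166, 7899]
After projecting period 2:
Births: 2649 * 0.508 = 1346, 7605 * 0.334 = 2540 — total 3886
15–29: 6901 * 0.981 = 6770
30–44: 2649 * 0.975 = 2583
45–59: 7605 * 0.97 = 7377
60–74: 8166 * 0.973 = 7946
Net migration: 45–59 − 370 → 7007; 60–74 − 80 → 7866
End of period: [3886, 6770, 2583, 7007, 7866]
After projecting period 3:
Births: 6770 * 0.508 = 3439, 2583 * 0.334 = 863 — total 4302
15–29: 3886 * 0.981 = 3812
30–44: 6770 * 0.975 = 6601
45–59: 2583 * 0.97 = 2506
60–74: 7007 * 0.973 = 6818
Net migration: 45–59 − 370 → 2136; 60–74 − 80 → 6738
End of period: [4302, 3812, 6601, 2136, 6738]
Total: 31500 → 23589; change = -7911; percentage change = -25.1%

-25.1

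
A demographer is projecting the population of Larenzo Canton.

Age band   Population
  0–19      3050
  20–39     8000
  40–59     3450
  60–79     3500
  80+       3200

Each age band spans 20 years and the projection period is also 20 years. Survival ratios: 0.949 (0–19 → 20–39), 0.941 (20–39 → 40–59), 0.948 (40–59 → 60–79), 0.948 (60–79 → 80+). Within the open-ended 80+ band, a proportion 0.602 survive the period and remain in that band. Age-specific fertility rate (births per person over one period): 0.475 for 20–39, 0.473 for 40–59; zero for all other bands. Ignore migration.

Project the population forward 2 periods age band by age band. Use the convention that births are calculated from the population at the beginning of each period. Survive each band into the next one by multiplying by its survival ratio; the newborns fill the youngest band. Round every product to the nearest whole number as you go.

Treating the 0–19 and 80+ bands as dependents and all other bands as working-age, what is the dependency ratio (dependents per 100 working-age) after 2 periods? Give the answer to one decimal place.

74.6

Numbering the bands 1..5 from youngest to oldest:
[period 1]
Births: 8000 × 0.475 = 3800  |  3450 × 0.473 = 1632 → 5432
Band 2: 3050 × 0.949 = 2894
Band 3: 8000 × 0.941 = 7528
Band 4: 3450 × 0.948 = 3271
Band 5: 3500 × 0.948 + 3200 × 0.602 = 3318 + 1926 = 5244
Giving 5432 / 2894 / 7528 / 3271 / 5244.
[period 2]
Births: 2894 × 0.475 = 1375  |  7528 × 0.473 = 3561 → 4936
Band 2: 5432 × 0.949 = 5155
Band 3: 2894 × 0.941 = 2723
Band 4: 7528 × 0.948 = 7137
Band 5: 3271 × 0.948 + 5244 × 0.602 = 3101 + 3157 = 6258
Giving 4936 / 5155 / 2723 / 7137 / 6258.
Dependents (band 0–19 + band 80+) = 4936 + 6258 = 11194; working-age = 15015; ratio = 11194/15015 × 100 = 74.6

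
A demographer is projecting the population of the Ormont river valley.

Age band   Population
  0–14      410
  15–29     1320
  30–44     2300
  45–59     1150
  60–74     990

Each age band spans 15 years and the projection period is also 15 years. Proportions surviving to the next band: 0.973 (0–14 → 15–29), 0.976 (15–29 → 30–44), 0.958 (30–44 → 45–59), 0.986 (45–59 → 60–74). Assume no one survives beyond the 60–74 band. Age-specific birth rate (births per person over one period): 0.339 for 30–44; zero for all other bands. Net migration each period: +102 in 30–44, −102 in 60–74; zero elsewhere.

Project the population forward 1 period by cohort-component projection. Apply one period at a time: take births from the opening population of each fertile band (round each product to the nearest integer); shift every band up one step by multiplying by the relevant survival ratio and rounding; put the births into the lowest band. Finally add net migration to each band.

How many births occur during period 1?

780

Period 1.
Births: 2300 * 0.339 = 780
15–29: 410 * 0.973 = 399
30–44: 1320 * 0.976 = 1288
45–59: 2300 * 0.958 = 2203
60–74: 1150 * 0.986 = 1134
Net migration: 30–44 + 102 → 1390; 60–74 − 102 → 1032
End of period: [780, 399, 1390, 2203, 1032]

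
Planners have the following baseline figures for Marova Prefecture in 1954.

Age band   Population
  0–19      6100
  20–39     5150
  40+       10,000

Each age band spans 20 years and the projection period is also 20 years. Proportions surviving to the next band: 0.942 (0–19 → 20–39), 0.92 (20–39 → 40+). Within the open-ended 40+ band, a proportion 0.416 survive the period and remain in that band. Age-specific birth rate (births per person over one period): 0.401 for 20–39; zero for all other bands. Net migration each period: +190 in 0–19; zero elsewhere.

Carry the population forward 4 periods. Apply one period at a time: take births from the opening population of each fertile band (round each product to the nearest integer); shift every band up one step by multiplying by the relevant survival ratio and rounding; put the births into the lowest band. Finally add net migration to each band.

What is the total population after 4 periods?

(Groups numbered youngest = 1 to oldest = 3.)
After projecting period 1:
Births: 5150 * 0.401 = 2065
Group 2: 6100 * 0.942 = 5746
Group 3: 5150 * 0.92 + 10000 * 0.416 = 4738 + 4160 = 8898
Net migration: Group 1 + 190 → 2255
Population now: 0–19=2255, 20–39=5746, 40+=8898
After projecting period 2:
Births: 5746 * 0.401 = 2304
Group 2: 2255 * 0.942 = 2124
Group 3: 5746 * 0.92 + 8898 * 0.416 = 5286 + 3702 = 8988
Net migration: Group 1 + 190 → 2494
Population now: 0–19=2494, 20–39=2124, 40+=8988
After projecting period 3:
Births: 2124 * 0.401 = 852
Group 2: 2494 * 0.942 = 2349
Group 3: 2124 * 0.92 + 8988 * 0.416 = 1954 + 3739 = 5693
Net migration: Group 1 + 190 → 1042
Population now: 0–19=1042, 20–39=2349, 40+=5693
After projecting period 4:
Births: 2349 * 0.401 = 942
Group 2: 1042 * 0.942 = 982
Group 3: 2349 * 0.92 + 5693 * 0.416 = 2161 + 2368 = 4529
Net migration: Group 1 + 190 → 1132
Population now: 0–19=1132, 20–39=982, 40+=4529
Total after period 4: 1132 + 982 + 4529 = 6643

6643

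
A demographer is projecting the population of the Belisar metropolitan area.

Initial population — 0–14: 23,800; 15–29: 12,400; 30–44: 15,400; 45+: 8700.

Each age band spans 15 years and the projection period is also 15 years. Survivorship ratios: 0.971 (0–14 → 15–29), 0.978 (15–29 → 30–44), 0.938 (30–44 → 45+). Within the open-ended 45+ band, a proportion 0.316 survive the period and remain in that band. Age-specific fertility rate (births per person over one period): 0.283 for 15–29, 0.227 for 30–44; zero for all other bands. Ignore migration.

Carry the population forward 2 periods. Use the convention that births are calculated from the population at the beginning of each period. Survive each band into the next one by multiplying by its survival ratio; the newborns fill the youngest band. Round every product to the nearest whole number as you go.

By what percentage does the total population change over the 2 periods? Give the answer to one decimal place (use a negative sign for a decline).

Call the bands 1 to 4, youngest first.
After projecting period 1:
Births: 12400 × 0.283 = 3509  |  15400 × 0.227 = 3496 — total 7005
Band 2: 23800 × 0.971 = 23110
Band 3: 12400 × 0.978 = 12127
Band 4: 15400 × 0.938 + 8700 × 0.316 = 14445 + 2749 = 17194
→ [7005, 23110, 12127, 17194]
After projecting period 2:
Births: 23110 × 0.283 = 6540  |  12127 × 0.227 = 2753 — total 9293
Band 2: 7005 × 0.971 = 6802
Band 3: 23110 × 0.978 = 22602
Band 4: 12127 × 0.938 + 17194 × 0.316 = 11375 + 5433 = 16808
→ [9293, 6802, 22602, 16808]
Total: 60300 → 55505; change = -4795; percentage change = -8.0%

-8.0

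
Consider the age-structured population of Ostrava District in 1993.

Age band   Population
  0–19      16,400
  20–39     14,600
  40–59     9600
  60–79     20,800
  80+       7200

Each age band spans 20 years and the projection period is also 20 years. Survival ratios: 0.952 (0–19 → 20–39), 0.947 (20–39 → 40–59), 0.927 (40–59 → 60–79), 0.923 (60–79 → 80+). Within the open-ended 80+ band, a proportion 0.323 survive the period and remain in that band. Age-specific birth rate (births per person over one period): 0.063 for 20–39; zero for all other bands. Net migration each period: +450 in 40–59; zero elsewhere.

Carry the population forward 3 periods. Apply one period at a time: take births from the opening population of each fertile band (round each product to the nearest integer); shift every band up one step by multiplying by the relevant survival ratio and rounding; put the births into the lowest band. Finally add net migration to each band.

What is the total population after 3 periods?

33510

[period 1]
Births: 14600 * 0.063 = 920
20–39: 16400 * 0.952 = 15613
40–59: 14600 * 0.947 = 13826
60–79: 9600 * 0.927 = 8899
80+: 20800 * 0.923 + 7200 * 0.323 = 19198 + 2326 = 21524
Net migration: 40–59 + 450 → 14276
Population now: 0–19=920, 20–39=15613, 40–59=14276, 60–79=8899, 80+=21524
[period 2]
Births: 15613 * 0.063 = 984
20–39: 920 * 0.952 = 876
40–59: 15613 * 0.947 = 14786
60–79: 14276 * 0.927 = 13234
80+: 8899 * 0.923 + 21524 * 0.323 = 8214 + 6952 = 15166
Net migration: 40–59 + 450 → 15236
Population now: 0–19=984, 20–39=876, 40–59=15236, 60–79=13234, 80+=15166
[period 3]
Births: 876 * 0.063 = 55
20–39: 984 * 0.952 = 937
40–59: 876 * 0.947 = 830
60–79: 15236 * 0.927 = 14124
80+: 13234 * 0.923 + 15166 * 0.323 = 12215 + 4899 = 17114
Net migration: 40–59 + 450 → 1280
Population now: 0–19=55, 20–39=937, 40–59=1280, 60–79=14124, 80+=17114
Total after period 3: 55 + 937 + 1280 + 14124 + 17114 = 33510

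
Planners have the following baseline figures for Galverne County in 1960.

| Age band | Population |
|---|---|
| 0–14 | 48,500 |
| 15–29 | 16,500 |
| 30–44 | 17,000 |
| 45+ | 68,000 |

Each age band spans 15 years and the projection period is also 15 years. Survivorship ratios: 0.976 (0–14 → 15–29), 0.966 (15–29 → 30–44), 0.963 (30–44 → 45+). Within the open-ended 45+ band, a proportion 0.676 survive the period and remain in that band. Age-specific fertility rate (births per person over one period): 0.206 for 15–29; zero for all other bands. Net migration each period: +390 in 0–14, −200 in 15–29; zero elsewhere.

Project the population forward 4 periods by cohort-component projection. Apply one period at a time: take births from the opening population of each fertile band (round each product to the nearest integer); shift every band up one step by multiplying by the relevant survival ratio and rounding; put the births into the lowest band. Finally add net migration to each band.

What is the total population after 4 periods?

71761

Period 1.
Births: 16500 * 0.206 = 3399
15–29: 48500 * 0.976 = 47336
30–44: 16500 * 0.966 = 15939
45+: 17000 * 0.963 + 68000 * 0.676 = 16371 + 45968 = 62339
Net migration: 0–14 + 390 → 3789; 15–29 − 200 → 47136
Population now: 0–14=3789, 15–29=47136, 30–44=15939, 45+=62339
Period 2.
Births: 47136 * 0.206 = 9710
15–29: 3789 * 0.976 = 3698
30–44: 47136 * 0.966 = 45533
45+: 15939 * 0.963 + 62339 * 0.676 = 15349 + 42141 = 57490
Net migration: 0–14 + 390 → 10100; 15–29 − 200 → 3498
Population now: 0–14=10100, 15–29=3498, 30–44=45533, 45+=57490
Period 3.
Births: 3498 * 0.206 = 721
15–29: 10100 * 0.976 = 9858
30–44: 3498 * 0.966 = 3379
45+: 45533 * 0.963 + 57490 * 0.676 = 43848 + 38863 = 82711
Net migration: 0–14 + 390 → 1111; 15–29 − 200 → 9658
Population now: 0–14=1111, 15–29=9658, 30–44=3379, 45+=82711
Period 4.
Births: 9658 * 0.206 = 1990
15–29: 1111 * 0.976 = 1084
30–44: 9658 * 0.966 = 9330
45+: 3379 * 0.963 + 82711 * 0.676 = 3254 + 55913 = 59167
Net migration: 0–14 + 390 → 2380; 15–29 − 200 → 884
Population now: 0–14=2380, 15–29=884, 30–44=9330, 45+=59167
Total after period 4: 2380 + 884 + 9330 + 59167 = 71761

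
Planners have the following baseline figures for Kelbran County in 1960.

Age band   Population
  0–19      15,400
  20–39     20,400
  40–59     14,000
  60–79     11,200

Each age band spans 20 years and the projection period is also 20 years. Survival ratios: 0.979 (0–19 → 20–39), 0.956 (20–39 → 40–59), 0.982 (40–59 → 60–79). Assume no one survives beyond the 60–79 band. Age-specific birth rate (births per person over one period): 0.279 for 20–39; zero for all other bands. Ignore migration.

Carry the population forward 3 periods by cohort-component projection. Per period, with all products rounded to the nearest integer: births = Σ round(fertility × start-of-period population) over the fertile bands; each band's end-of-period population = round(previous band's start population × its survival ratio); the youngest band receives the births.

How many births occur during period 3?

(Groups numbered youngest = 1 to oldest = 4.)
[period 1]
Births: 20400 × 0.279 = 5692
Group 2: 15400 × 0.979 = 15077
Group 3: 20400 × 0.956 = 19502
Group 4: 14000 × 0.982 = 13748
End of period: [5692, 15077, 19502, 13748]
[period 2]
Births: 15077 × 0.279 = 4206
Group 2: 5692 × 0.979 = 5572
Group 3: 15077 × 0.956 = 14414
Group 4: 19502 × 0.982 = 19151
End of period: [4206, 5572, 14414, 19151]
[period 3]
Births: 5572 × 0.279 = 1555
Group 2: 4206 × 0.979 = 4118
Group 3: 5572 × 0.956 = 5327
Group 4: 14414 × 0.982 = 14155
End of period: [1555, 4118, 5327, 14155]

1555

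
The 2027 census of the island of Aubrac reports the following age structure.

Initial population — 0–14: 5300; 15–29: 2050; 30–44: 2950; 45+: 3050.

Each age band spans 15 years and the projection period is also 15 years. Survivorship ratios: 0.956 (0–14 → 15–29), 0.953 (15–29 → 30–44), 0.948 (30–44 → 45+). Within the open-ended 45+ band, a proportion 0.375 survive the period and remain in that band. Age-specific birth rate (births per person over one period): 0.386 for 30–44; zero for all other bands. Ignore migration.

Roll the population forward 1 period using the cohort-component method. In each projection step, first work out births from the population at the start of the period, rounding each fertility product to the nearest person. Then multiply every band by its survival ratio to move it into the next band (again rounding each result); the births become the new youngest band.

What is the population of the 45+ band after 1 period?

Period 1:
Births: 2950 * 0.386 = 1139
15–29: 5300 * 0.956 = 5067
30–44: 2050 * 0.953 = 1954
45+: 2950 * 0.948 + 3050 * 0.375 = 2797 + 1144 = 3941
Population now: 0–14=1139, 15–29=5067, 30–44=1954, 45+=3941

3941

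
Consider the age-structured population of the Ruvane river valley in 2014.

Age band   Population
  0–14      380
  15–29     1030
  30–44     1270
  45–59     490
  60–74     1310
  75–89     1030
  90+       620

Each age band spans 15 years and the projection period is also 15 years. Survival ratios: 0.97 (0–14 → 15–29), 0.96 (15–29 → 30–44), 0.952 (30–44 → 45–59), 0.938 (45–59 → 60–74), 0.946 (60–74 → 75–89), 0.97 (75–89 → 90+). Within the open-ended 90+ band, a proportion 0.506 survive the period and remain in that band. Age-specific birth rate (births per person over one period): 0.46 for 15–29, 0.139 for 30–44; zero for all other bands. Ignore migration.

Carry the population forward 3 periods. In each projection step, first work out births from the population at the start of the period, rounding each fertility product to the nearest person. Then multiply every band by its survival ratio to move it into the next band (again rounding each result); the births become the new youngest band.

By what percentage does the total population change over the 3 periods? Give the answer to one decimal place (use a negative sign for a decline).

[period 1]
Births: 1030 × 0.46 = 474 ; 1270 × 0.139 = 177 — total 651
15–29: 380 × 0.97 = 369
30–44: 1030 × 0.96 = 989
45–59: 1270 × 0.952 = 1209
60–74: 490 × 0.938 = 460
75–89: 1310 × 0.946 = 1239
90+: 1030 × 0.97 + 620 × 0.506 = 999 + 314 = 1313
Giving 651 / 369 / 989 / 1209 / 460 / 1239 / 1313.
[period 2]
Births: 369 × 0.46 = 170 ; 989 × 0.139 = 137 — total 307
15–29: 651 × 0.97 = 631
30–44: 369 × 0.96 = 354
45–59: 989 × 0.952 = 942
60–74: 1209 × 0.938 = 1134
75–89: 460 × 0.946 = 435
90+: 1239 × 0.97 + 1313 × 0.506 = 1202 + 664 = 1866
Giving 307 / 631 / 354 / 942 / 1134 / 435 / 1866.
[period 3]
Births: 631 × 0.46 = 290 ; 354 × 0.139 = 49 — total 339
15–29: 307 × 0.97 = 298
30–44: 631 × 0.96 = 606
45–59: 354 × 0.952 = 337
60–74: 942 × 0.938 = 884
75–89: 1134 × 0.946 = 1073
90+: 435 × 0.97 + 1866 × 0.506 = 422 + 944 = 1366
Giving 339 / 298 / 606 / 337 / 884 / 1073 / 1366.
Total: 6130 → 4903; change = -1227; percentage change = -20.0%

-20.0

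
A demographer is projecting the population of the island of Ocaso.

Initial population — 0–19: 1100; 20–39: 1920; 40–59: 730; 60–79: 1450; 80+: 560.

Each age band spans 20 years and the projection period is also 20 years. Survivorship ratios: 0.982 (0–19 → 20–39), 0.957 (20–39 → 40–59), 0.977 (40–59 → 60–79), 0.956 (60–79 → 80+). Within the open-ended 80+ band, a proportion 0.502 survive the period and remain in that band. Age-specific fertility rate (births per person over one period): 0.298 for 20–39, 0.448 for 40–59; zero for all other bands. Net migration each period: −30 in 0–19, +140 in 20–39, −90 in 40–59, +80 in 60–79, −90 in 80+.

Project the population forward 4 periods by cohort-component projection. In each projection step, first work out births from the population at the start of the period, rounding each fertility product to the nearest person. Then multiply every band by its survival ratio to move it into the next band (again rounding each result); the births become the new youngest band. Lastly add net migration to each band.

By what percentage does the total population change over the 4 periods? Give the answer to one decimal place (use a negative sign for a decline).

Period 1:
Births: 1920 × 0.298 = 572  |  730 × 0.448 = 327 → total 899
20–39: 1100 × 0.982 = 1080
40–59: 1920 × 0.957 = 1837
60–79: 730 × 0.977 = 713
80+: 1450 × 0.956 + 560 × 0.502 = 1386 + 281 = 1667
Net migration: 0–19 − 30 → 869; 20–39 + 140 → 1220; 40–59 − 90 → 1747; 60–79 + 80 → 793; 80+ − 90 → 1577
→ [869, 1220, 1747, 793, 1577]
Period 2:
Births: 1220 × 0.298 = 364  |  1747 × 0.448 = 783 → total 1147
20–39: 869 × 0.982 = 853
40–59: 1220 × 0.957 = 1168
60–79: 1747 × 0.977 = 1707
80+: 793 × 0.956 + 1577 × 0.502 = 758 + 792 = 1550
Net migration: 0–19 − 30 → 1117; 20–39 + 140 → 993; 40–59 − 90 → 1078; 60–79 + 80 → 1787; 80+ − 90 → 1460
→ [1117, 993, 1078, 1787, 1460]
Period 3:
Births: 993 × 0.298 = 296  |  1078 × 0.448 = 483 → total 779
20–39: 1117 × 0.982 = 1097
40–59: 993 × 0.957 = 950
60–79: 1078 × 0.977 = 1053
80+: 1787 × 0.956 + 1460 × 0.502 = 1708 + 733 = 2441
Net migration: 0–19 − 30 → 749; 20–39 + 140 → 1237; 40–59 − 90 → 860; 60–79 + 80 → 1133; 80+ − 90 → 2351
→ [749, 1237, 860, 1133, 2351]
Period 4:
Births: 1237 × 0.298 = 369  |  860 × 0.448 = 385 → total 754
20–39: 749 × 0.982 = 736
40–59: 1237 × 0.957 = 1184
60–79: 860 × 0.977 = 840
80+: 1133 × 0.956 + 2351 × 0.502 = 1083 + 1180 = 2263
Net migration: 0–19 − 30 → 724; 20–39 + 140 → 876; 40–59 − 90 → 1094; 60–79 + 80 → 920; 80+ − 90 → 2173
→ [724, 876, 1094, 920, 2173]
Total: 5760 → 5787; change = 27; percentage change = 0.5%

0.5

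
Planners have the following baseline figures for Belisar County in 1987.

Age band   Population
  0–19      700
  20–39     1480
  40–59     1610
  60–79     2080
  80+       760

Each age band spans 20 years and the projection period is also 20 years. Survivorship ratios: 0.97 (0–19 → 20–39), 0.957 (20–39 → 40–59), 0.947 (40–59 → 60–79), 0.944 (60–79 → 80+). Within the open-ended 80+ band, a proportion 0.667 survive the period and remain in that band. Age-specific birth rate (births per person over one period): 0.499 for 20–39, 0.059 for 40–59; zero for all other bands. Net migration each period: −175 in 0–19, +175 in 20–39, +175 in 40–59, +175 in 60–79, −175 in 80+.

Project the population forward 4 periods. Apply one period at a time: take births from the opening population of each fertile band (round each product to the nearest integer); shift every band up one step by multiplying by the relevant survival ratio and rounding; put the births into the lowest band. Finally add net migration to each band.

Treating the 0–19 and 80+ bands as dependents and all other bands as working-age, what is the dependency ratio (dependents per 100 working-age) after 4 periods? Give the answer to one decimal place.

Period 1.
Births: 1480 × 0.499 = 739, 1610 × 0.059 = 95 ⇒ total 834
20–39: 700 × 0.97 = 679
40–59: 1480 × 0.957 = 1416
60–79: 1610 × 0.947 = 1525
80+: 2080 × 0.944 + 760 × 0.667 = 1964 + 507 = 2471
Net migration: 0–19 − 175 → 659; 20–39 + 175 → 854; 40–59 + 175 → 1591; 60–79 + 175 → 1700; 80+ − 175 → 2296
Population now: 0–19=659, 20–39=854, 40–59=1591, 60–79=1700, 80+=2296
Period 2.
Births: 854 × 0.499 = 426, 1591 × 0.059 = 94 ⇒ total 520
20–39: 659 × 0.97 = 639
40–59: 854 × 0.957 = 817
60–79: 1591 × 0.947 = 1507
80+: 1700 × 0.944 + 2296 × 0.667 = 1605 + 1531 = 3136
Net migration: 0–19 − 175 → 345; 20–39 + 175 → 814; 40–59 + 175 → 992; 60–79 + 175 → 1682; 80+ − 175 → 2961
Population now: 0–19=345, 20–39=814, 40–59=992, 60–79=1682, 80+=2961
Period 3.
Births: 814 × 0.499 = 406, 992 × 0.059 = 59 ⇒ total 465
20–39: 345 × 0.97 = 335
40–59: 814 × 0.957 = 779
60–79: 992 × 0.947 = 939
80+: 1682 × 0.944 + 2961 × 0.667 = 1588 + 1975 = 3563
Net migration: 0–19 − 175 → 290; 20–39 + 175 → 510; 40–59 + 175 → 954; 60–79 + 175 → 1114; 80+ − 175 → 3388
Population now: 0–19=290, 20–39=510, 40–59=954, 60–79=1114, 80+=3388
Period 4.
Births: 510 × 0.499 = 254, 954 × 0.059 = 56 ⇒ total 310
20–39: 290 × 0.97 = 281
40–59: 510 × 0.957 = 488
60–79: 954 × 0.947 = 903
80+: 1114 × 0.944 + 3388 × 0.667 = 1052 + 2260 = 3312
Net migration: 0–19 − 175 → 135; 20–39 + 175 → 456; 40–59 + 175 → 663; 60–79 + 175 → 1078; 80+ − 175 → 3137
Population now: 0–19=135, 20–39=456, 40–59=663, 60–79=1078, 80+=3137
Dependents (band 0–19 + band 80+) = 135 + 3137 = 3272; working-age = 2197; ratio = 3272/2197 × 100 = 148.9

148.9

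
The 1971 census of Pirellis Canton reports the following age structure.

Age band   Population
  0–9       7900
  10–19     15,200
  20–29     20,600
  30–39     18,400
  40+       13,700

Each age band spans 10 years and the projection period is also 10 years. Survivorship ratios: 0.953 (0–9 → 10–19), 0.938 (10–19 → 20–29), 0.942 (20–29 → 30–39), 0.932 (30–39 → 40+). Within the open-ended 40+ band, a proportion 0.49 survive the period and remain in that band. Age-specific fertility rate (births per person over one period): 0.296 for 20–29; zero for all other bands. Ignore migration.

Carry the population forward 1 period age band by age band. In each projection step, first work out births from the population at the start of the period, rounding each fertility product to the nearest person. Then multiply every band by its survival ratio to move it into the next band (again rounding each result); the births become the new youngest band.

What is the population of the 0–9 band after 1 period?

— Period 1 —
Births: 20600 × 0.296 = 6098
10–19: 7900 × 0.953 = 7529
20–29: 15200 × 0.938 = 14258
30–39: 20600 × 0.942 = 19405
40+: 18400 × 0.932 + 13700 × 0.49 = 17149 + 6713 = 23862
End of period: [6098, 7529, 14258, 19405, 23862]

6098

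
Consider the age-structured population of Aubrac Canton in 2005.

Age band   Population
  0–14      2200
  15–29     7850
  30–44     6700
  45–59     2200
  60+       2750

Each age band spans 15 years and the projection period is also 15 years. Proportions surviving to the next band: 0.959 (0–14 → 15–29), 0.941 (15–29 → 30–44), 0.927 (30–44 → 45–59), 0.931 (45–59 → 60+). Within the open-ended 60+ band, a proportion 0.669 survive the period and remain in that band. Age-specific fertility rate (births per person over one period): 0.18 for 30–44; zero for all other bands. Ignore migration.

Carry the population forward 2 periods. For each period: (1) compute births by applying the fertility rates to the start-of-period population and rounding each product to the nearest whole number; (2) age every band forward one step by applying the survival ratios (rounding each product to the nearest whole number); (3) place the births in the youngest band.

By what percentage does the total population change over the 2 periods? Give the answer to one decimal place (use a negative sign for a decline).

-9.2

[period 1]
Births: 6700 × 0.18 = 1206
15–29: 2200 × 0.959 = 2110
30–44: 7850 × 0.941 = 7387
45–59: 6700 × 0.927 = 6211
60+: 2200 × 0.931 + 2750 × 0.669 = 2048 + 1840 = 3888
Population now: 0–14=1206, 15–29=2110, 30–44=7387, 45–59=6211, 60+=3888
[period 2]
Births: 7387 × 0.18 = 1330
15–29: 1206 × 0.959 = 1157
30–44: 2110 × 0.941 = 1986
45–59: 7387 × 0.927 = 6848
60+: 6211 × 0.931 + 3888 × 0.669 = 5782 + 2601 = 8383
Population now: 0–14=1330, 15–29=1157, 30–44=1986, 45–59=6848, 60+=8383
Total: 21700 → 19704; change = -1996; percentage change = -9.2%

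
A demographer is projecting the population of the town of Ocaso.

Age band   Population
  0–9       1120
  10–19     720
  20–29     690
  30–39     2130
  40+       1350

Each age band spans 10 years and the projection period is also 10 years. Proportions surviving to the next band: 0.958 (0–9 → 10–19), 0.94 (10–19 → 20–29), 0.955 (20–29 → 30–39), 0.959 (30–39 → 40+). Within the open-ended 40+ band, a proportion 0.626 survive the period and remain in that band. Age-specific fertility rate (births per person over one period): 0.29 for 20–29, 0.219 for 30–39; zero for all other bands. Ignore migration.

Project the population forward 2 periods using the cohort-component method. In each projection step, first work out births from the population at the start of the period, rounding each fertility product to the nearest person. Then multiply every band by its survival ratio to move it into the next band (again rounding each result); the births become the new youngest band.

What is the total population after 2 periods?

5074

Numbering the groups 1..5 from youngest to oldest:
[period 1]
Births: 690 × 0.29 = 200 ; 2130 × 0.219 = 466 → total 666
Group 2: 1120 × 0.958 = 1073
Group 3: 720 × 0.94 = 677
Group 4: 690 × 0.955 = 659
Group 5: 2130 × 0.959 + 1350 × 0.626 = 2043 + 845 = 2888
Population now: 0–9=666, 10–19=1073, 20–29=677, 30–39=659, 40+=2888
[period 2]
Births: 677 × 0.29 = 196 ; 659 × 0.219 = 144 → total 340
Group 2: 666 × 0.958 = 638
Group 3: 1073 × 0.94 = 1009
Group 4: 677 × 0.955 = 647
Group 5: 659 × 0.959 + 2888 × 0.626 = 632 + 1808 = 2440
Population now: 0–9=340, 10–19=638, 20–29=1009, 30–39=647, 40+=2440
Total after period 2: 340 + 638 + 1009 + 647 + 2440 = 5074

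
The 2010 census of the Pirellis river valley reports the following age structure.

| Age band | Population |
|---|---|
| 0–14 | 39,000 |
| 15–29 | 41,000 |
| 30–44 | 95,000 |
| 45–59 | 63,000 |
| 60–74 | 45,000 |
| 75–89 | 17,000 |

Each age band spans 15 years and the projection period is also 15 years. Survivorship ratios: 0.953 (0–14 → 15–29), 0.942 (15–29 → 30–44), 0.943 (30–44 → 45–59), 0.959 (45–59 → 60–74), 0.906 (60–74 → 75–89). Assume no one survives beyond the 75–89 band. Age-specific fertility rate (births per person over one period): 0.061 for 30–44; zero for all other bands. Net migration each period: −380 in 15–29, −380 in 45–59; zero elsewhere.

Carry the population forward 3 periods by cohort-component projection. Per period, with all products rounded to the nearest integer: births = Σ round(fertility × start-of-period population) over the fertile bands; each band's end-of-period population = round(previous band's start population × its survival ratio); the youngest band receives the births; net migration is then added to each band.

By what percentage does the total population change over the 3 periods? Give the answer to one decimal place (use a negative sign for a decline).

[period 1]
Births: 95000 × 0.061 = 5795
15–29: 39000 × 0.953 = 37167
30–44: 41000 × 0.942 = 38622
45–59: 95000 × 0.943 = 89585
60–74: 63000 × 0.959 = 60417
75–89: 45000 × 0.906 = 40770
Net migration: 15–29 − 380 → 36787; 45–59 − 380 → 89205
→ [5795, 36787, 38622, 89205, 60417, 40770]
[period 2]
Births: 38622 × 0.061 = 2356
15–29: 5795 × 0.953 = 5523
30–44: 36787 × 0.942 = 34653
45–59: 38622 × 0.943 = 36421
60–74: 89205 × 0.959 = 85548
75–89: 60417 × 0.906 = 54738
Net migration: 15–29 − 380 → 5143; 45–59 − 380 → 36041
→ [2356, 5143, 34653, 36041, 85548, 54738]
[period 3]
Births: 34653 × 0.061 = 2114
15–29: 2356 × 0.953 = 2245
30–44: 5143 × 0.942 = 4845
45–59: 34653 × 0.943 = 32678
60–74: 36041 × 0.959 = 34563
75–89: 85548 × 0.906 = 77506
Net migration: 15–29 − 380 → 1865; 45–59 − 380 → 32298
→ [2114, 1865, 4845, 32298, 34563, 77506]
Total: 300000 → 153191; change = -146809; percentage change = -48.9%

-48.9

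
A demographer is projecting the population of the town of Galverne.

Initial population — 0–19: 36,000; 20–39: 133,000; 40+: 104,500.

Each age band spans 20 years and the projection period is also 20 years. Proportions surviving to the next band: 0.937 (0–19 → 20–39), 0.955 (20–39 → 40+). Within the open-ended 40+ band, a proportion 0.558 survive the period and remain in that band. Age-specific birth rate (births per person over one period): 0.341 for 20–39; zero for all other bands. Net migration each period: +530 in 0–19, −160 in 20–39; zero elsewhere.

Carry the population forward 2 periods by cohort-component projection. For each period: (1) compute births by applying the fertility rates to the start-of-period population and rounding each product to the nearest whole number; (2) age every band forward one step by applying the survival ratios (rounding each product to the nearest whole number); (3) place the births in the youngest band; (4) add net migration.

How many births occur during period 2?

11448

[period 1]
Births: 133000 * 0.341 = 45353
20–39: 36000 * 0.937 = 33732
40+: 133000 * 0.955 + 104500 * 0.558 = 127015 + 58311 = 185326
Net migration: 0–19 + 530 → 45883; 20–39 − 160 → 33572
→ [45883, 33572, 185326]
[period 2]
Births: 33572 * 0.341 = 11448
20–39: 45883 * 0.937 = 42992
40+: 33572 * 0.955 + 185326 * 0.558 = 32061 + 103412 = 135473
Net migration: 0–19 + 530 → 11978; 20–39 − 160 → 42832
→ [11978, 42832, 135473]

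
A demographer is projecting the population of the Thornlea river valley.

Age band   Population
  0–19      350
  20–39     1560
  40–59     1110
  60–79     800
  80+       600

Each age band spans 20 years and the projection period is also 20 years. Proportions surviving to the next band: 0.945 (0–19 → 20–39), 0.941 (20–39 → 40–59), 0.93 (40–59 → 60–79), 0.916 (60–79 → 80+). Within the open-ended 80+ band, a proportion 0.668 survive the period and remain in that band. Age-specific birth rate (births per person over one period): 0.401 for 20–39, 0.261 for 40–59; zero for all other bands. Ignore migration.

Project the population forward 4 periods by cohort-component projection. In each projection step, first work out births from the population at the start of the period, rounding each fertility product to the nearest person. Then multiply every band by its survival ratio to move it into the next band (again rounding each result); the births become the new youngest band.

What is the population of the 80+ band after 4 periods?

[period 1]
Births: 1560 * 0.401 = 626 ; 1110 * 0.261 = 290 → 916
20–39: 350 * 0.945 = 331
40–59: 1560 * 0.941 = 1468
60–79: 1110 * 0.93 = 1032
80+: 800 * 0.916 + 600 * 0.668 = 733 + 401 = 1134
Giving 916 / 331 / 1468 / 1032 / 1134.
[period 2]
Births: 331 * 0.401 = 133 ; 1468 * 0.261 = 383 → 516
20–39: 916 * 0.945 = 866
40–59: 331 * 0.941 = 311
60–79: 1468 * 0.93 = 1365
80+: 1032 * 0.916 + 1134 * 0.668 = 945 + 758 = 1703
Giving 516 / 866 / 311 / 1365 / 1703.
[period 3]
Births: 866 * 0.401 = 347 ; 311 * 0.261 = 81 → 428
20–39: 516 * 0.945 = 488
40–59: 866 * 0.941 = 815
60–79: 311 * 0.93 = 289
80+: 1365 * 0.916 + 1703 * 0.668 = 1250 + 1138 = 2388
Giving 428 / 488 / 815 / 289 / 2388.
[period 4]
Births: 488 * 0.401 = 196 ; 815 * 0.261 = 213 → 409
20–39: 428 * 0.945 = 404
40–59: 488 * 0.941 = 459
60–79: 815 * 0.93 = 758
80+: 289 * 0.916 + 2388 * 0.668 = 265 + 1595 = 1860
Giving 409 / 404 / 459 / 758 / 1860.

1860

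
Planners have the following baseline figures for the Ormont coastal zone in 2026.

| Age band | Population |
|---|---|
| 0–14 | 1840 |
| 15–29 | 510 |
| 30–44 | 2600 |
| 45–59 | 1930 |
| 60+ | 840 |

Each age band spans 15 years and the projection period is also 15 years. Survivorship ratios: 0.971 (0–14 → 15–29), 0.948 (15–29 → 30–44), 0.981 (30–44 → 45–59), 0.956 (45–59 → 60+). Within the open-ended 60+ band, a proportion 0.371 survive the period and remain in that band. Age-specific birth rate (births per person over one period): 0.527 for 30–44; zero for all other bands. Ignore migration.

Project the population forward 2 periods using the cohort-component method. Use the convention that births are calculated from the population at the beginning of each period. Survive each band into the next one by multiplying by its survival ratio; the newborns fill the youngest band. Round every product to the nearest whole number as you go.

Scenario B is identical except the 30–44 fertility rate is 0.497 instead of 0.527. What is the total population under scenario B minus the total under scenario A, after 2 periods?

— Period 1 —
Births: 2600 * 0.527 = 1370
15–29: 1840 * 0.971 = 1787
30–44: 510 * 0.948 = 483
45–59: 2600 * 0.981 = 2551
60+: 1930 * 0.956 + 840 * 0.371 = 1845 + 312 = 2157
End of period: [1370, 1787, 483, 2551, 2157]
— Period 2 —
Births: 483 * 0.527 = 255
15–29: 1370 * 0.971 = 1330
30–44: 1787 * 0.948 = 1694
45–59: 483 * 0.981 = 474
60+: 2551 * 0.956 + 2157 * 0.371 = 2439 + 800 = 3239
End of period: [255, 1330, 1694, 474, 3239]
Scenario A total after 2 periods: 6992
Scenario B projection —
— Period 1 —
Births: 2600 * 0.497 = 1292
15–29: 1840 * 0.971 = 1787
30–44: 510 * 0.948 = 483
45–59: 2600 * 0.981 = 2551
60+: 1930 * 0.956 + 840 * 0.371 = 1845 + 312 = 2157
End of period: [1292, 1787, 483, 2551, 2157]
— Period 2 —
Births: 483 * 0.497 = 240
15–29: 1292 * 0.971 = 1255
30–44: 1787 * 0.948 = 1694
45–59: 483 * 0.981 = 474
60+: 2551 * 0.956 + 2157 * 0.371 = 2439 + 800 = 3239
End of period: [240, 1255, 1694, 474, 3239]
Scenario B total after 2 periods: 6902
Difference B − A = 6902 − 6992 = -90

-90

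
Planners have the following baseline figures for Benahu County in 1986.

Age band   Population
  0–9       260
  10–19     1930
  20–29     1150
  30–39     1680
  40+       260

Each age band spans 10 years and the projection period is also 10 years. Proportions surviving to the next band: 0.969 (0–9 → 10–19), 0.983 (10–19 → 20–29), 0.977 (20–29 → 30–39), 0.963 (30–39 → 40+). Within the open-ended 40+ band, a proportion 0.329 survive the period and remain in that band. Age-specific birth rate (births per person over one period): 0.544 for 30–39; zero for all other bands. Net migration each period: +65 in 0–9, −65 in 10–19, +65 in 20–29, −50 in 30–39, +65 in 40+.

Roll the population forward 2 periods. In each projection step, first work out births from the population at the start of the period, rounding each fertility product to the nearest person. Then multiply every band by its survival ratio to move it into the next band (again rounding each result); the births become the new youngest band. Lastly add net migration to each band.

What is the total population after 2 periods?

5330

Period 1:
Births: 1680 × 0.544 = 914
10–19: 260 × 0.969 = 252
20–29: 1930 × 0.983 = 1897
30–39: 1150 × 0.977 = 1124
40+: 1680 × 0.963 + 260 × 0.329 = 1618 + 86 = 1704
Net migration: 0–9 + 65 → 979; 10–19 − 65 → 187; 20–29 + 65 → 1962; 30–39 − 50 → 1074; 40+ + 65 → 1769
→ [979, 187, 1962, 1074, 1769]
Period 2:
Births: 1074 × 0.544 = 584
10–19: 979 × 0.969 = 949
20–29: 187 × 0.983 = 184
30–39: 1962 × 0.977 = 1917
40+: 1074 × 0.963 + 1769 × 0.329 = 1034 + 582 = 1616
Net migration: 0–9 + 65 → 649; 10–19 − 65 → 884; 20–29 + 65 → 249; 30–39 − 50 → 1867; 40+ + 65 → 1681
→ [649, 884, 249, 1867, 1681]
Total after period 2: 649 + 884 + 249 + 1867 + 1681 = 5330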